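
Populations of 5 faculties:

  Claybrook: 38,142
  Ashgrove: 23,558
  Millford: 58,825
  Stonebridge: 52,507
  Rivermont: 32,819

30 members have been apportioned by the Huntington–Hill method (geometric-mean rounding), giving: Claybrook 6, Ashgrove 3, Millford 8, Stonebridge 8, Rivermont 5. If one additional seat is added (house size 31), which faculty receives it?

Millford

Priority for the next seat is population ÷ (√(s·(s+1))).
Priorities: Claybrook 5885.438, Ashgrove 6800.609, Millford 6932.593, Stonebridge 6188.009, Rivermont 5991.902.
Highest priority: Millford.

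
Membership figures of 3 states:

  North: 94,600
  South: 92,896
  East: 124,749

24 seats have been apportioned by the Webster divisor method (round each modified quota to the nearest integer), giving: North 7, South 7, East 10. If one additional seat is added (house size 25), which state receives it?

North

Priority for the next seat is population ÷ (current seats + 0.5).
Priorities: North 12613.333, South 12386.133, East 11880.857.
Highest priority: North.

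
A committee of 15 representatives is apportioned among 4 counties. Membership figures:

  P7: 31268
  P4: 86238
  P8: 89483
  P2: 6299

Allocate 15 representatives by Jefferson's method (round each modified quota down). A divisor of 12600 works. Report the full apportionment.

With modified divisor 12600: modified quotas P7 2.482, P4 6.844, P8 7.102, P2 0.500.
Rounding down: P7 2, P4 6, P8 7, P2 0 (total 15).

P7 2; P4 6; P8 7; P2 0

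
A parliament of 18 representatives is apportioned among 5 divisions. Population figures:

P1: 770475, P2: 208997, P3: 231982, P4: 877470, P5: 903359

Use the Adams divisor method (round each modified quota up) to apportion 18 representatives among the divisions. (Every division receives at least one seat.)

P1 4, P2 2, P3 2, P4 5, P5 5

Standard divisor 2992283/18 ≈ 166237.944; standard quotas: P1 4.635, P2 1.257, P3 1.395, P4 5.278, P5 5.434.
Rounding up gives 5, 2, 2, 6, 6 = 21 seats, so the divisor must be adjusted.
With modified divisor 200800: modified quotas P1 3.837, P2 1.041, P3 1.155, P4 4.370, P5 4.499.
Rounding up: P1 4, P2 2, P3 2, P4 5, P5 5 (total 18).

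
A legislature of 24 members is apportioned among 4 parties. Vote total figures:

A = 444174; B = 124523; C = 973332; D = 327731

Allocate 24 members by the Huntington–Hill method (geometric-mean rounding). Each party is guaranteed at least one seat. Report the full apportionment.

With divisor 79512: modified quotas A 5.586, B 1.566, C 12.241, D 4.122.
Geometric-mean thresholds: A √(5·6)=5.477, B √(1·2)=1.414, C √(12·13)=12.490, D √(4·5)=4.472.
Each quota rounded against its threshold gives A 6, B 2, C 12, D 4 (total 24).

A 6, B 2, C 12, D 4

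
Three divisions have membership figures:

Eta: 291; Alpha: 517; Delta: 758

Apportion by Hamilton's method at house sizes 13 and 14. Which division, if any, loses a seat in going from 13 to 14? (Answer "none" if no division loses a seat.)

At 13 seats: Eta 3, Alpha 4, Delta 6.
At 14 seats: Eta 2, Alpha 5, Delta 7.
Eta drops from 3 to 2.

Eta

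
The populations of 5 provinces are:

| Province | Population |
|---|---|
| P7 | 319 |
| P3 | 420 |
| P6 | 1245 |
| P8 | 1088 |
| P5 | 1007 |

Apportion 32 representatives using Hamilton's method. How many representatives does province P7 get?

Total 4079; standard divisor 4079/32 ≈ 127.469.
Standard quotas: P7 2.503, P3 3.295, P6 9.767, P8 8.535, P5 7.900.
Lower quotas: P7 2, P3 3, P6 9, P8 8, P5 7 (sum 29, leaving 3 seats).
Remainders in descending order: P5 0.900, P6 0.767, P8 0.535, P7 0.503, P3 0.295.
Largest remainders: P5, P6, P8 receive the extra seats.
P7 receives 2.

2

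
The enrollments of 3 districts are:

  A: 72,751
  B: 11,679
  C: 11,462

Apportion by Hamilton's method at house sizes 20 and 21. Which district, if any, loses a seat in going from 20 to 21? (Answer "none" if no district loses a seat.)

none

At 20 seats: A 15, B 3, C 2.
At 21 seats: A 16, B 3, C 2.
No district's allocation decreased.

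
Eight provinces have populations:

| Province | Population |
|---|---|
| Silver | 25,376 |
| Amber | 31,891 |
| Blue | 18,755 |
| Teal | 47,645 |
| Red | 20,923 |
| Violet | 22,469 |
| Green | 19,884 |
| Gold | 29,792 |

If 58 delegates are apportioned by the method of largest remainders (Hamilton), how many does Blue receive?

5

The standard divisor is 216735/58 ≈ 3736.81.
Standard quotas: Silver 6.7908, Amber 8.5343, Blue 5.0190, Teal 12.7502, Red 5.5992, Violet 6.0129, Green 5.3211, Gold 7.9726.
Lower quotas: Silver 6, Amber 8, Blue 5, Teal 12, Red 5, Violet 6, Green 5, Gold 7 (sum 54, leaving 4 seats).
Remainders in descending order: Gold 0.9726, Silver 0.7908, Teal 0.7502, Red 0.5992, Amber 0.5343, Green 0.3211, Blue 0.0190, Violet 0.0129.
The surplus seats go to Gold, Silver, Teal, Red.
Blue receives 5.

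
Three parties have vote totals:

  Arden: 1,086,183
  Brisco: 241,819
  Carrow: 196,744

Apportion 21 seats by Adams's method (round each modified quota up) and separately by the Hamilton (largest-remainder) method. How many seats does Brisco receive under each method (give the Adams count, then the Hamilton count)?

4 and 3

Adams: Arden 14, Brisco 4, Carrow 3.
Hamilton: Arden 15, Brisco 3, Carrow 3.
Brisco gets 4 under Adams and 3 under Hamilton.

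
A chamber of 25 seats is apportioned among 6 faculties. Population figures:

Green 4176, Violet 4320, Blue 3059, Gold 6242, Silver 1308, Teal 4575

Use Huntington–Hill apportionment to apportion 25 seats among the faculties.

Green 4; Violet 5; Blue 3; Gold 7; Silver 1; Teal 5

With divisor 948: modified quotas Green 4.405, Violet 4.557, Blue 3.227, Gold 6.584, Silver 1.380, Teal 4.826.
Geometric-mean thresholds: Green √(4·5)=4.472, Violet √(4·5)=4.472, Blue √(3·4)=3.464, Gold √(6·7)=6.481, Silver √(1·2)=1.414, Teal √(4·5)=4.472.
Each quota rounded against its threshold gives Green 4, Violet 5, Blue 3, Gold 7, Silver 1, Teal 5 (total 25).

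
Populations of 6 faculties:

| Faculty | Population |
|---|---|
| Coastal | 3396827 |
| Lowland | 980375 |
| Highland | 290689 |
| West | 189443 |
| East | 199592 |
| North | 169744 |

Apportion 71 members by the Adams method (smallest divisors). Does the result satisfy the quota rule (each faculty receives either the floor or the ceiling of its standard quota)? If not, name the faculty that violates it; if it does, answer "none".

Coastal

Standard quotas: Coastal 46.143, Lowland 13.318, Highland 3.949, West 2.573, East 2.711, North 2.306.
Adams allocation: Coastal 45, Lowland 13, Highland 4, West 3, East 3, North 3.
Coastal has quota 46.143 (lower 46, upper 47) but receives 45 — outside the quota interval.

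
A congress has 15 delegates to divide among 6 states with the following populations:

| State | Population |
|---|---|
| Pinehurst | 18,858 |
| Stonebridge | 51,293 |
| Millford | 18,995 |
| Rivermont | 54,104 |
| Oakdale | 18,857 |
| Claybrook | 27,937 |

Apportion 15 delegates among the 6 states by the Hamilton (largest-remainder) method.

Pinehurst: 2, Stonebridge: 4, Millford: 2, Rivermont: 4, Oakdale: 1, Claybrook: 2

Standard divisor: 190044 ÷ 15 ≈ 12669.6.
Standard quotas: Pinehurst 1.4884, Stonebridge 4.0485, Millford 1.4993, Rivermont 4.2704, Oakdale 1.4884, Claybrook 2.2050.
Lower quotas: Pinehurst 1, Stonebridge 4, Millford 1, Rivermont 4, Oakdale 1, Claybrook 2 (sum 13, leaving 2 seats).
Remainders in descending order: Millford 0.4993, Pinehurst 0.4884, Oakdale 0.4884, Rivermont 0.2704, Claybrook 0.2050, Stonebridge 0.0485.
Largest remainders: Millford, Pinehurst receive the extra seats.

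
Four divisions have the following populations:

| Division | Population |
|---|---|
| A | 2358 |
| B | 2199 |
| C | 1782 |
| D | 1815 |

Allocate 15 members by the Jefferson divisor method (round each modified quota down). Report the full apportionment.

Standard divisor 8154/15 ≈ 543.6; standard quotas: A 4.338, B 4.045, C 3.278, D 3.339.
Rounding down gives 4, 4, 3, 3 = 14 seats, so the divisor must be adjusted.
With modified divisor 460: modified quotas A 5.126, B 4.780, C 3.874, D 3.946.
Rounding down: A 5, B 4, C 3, D 3 (total 15).

A: 5; B: 4; C: 3; D: 3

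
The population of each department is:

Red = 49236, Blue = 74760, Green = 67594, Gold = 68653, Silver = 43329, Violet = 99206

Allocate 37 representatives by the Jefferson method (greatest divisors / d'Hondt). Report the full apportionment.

Red=4, Blue=7, Green=6, Gold=6, Silver=4, Violet=10

Standard divisor 402778/37 ≈ 10885.892; standard quotas: Red 4.523, Blue 6.868, Green 6.209, Gold 6.307, Silver 3.980, Violet 9.113.
Rounding down gives 4, 6, 6, 6, 3, 9 = 34 seats, so the divisor must be adjusted.
With modified divisor 9900: modified quotas Red 4.973, Blue 7.552, Green 6.828, Gold 6.935, Silver 4.377, Violet 10.021.
Rounding down: Red 4, Blue 7, Green 6, Gold 6, Silver 4, Violet 10 (total 37).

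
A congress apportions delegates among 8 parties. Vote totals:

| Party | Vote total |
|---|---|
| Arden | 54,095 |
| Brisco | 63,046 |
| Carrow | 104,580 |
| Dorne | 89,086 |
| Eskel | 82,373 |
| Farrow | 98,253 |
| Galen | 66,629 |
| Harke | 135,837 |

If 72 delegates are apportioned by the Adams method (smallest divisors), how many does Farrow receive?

Standard divisor 693899/72 ≈ 9637.486; standard quotas: Arden 5.613, Brisco 6.542, Carrow 10.851, Dorne 9.244, Eskel 8.547, Farrow 10.195, Galen 6.914, Harke 14.095.
Rounding up gives 6, 7, 11, 10, 9, 11, 7, 15 = 76 seats, so the divisor must be adjusted.
With modified divisor 10400: modified quotas Arden 5.201, Brisco 6.062, Carrow 10.056, Dorne 8.566, Eskel 7.920, Farrow 9.447, Galen 6.407, Harke 13.061.
Rounding up: Arden 6, Brisco 7, Carrow 11, Dorne 9, Eskel 8, Farrow 10, Galen 7, Harke 14 (total 72).
Farrow receives 10.

10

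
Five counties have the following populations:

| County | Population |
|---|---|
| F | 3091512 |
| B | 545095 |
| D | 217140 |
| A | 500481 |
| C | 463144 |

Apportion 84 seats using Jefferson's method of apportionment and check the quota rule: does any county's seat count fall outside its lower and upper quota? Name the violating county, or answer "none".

F

Standard quotas: F 53.906, B 9.505, D 3.786, A 8.727, C 8.076.
Jefferson allocation: F 55, B 9, D 3, A 9, C 8.
F has quota 53.906 (lower 53, upper 54) but receives 55 — outside the quota interval.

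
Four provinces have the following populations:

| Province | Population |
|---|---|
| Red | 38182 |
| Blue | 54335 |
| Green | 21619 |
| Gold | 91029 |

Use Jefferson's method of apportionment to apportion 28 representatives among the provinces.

Standard divisor 205165/28 ≈ 7327.321; standard quotas: Red 5.211, Blue 7.415, Green 2.950, Gold 12.423.
Rounding down gives 5, 7, 2, 12 = 26 seats, so the divisor must be adjusted.
With modified divisor 6900: modified quotas Red 5.534, Blue 7.875, Green 3.133, Gold 13.193.
Rounding down: Red 5, Blue 7, Green 3, Gold 13 (total 28).

Red: 5, Blue: 7, Green: 3, Gold: 13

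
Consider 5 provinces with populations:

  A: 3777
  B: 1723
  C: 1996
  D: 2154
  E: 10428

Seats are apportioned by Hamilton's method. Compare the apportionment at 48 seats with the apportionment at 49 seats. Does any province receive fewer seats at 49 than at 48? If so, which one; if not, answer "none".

none

At 48 seats: A 9, B 4, C 5, D 5, E 25.
At 49 seats: A 9, B 4, C 5, D 5, E 26.
No province's allocation decreased.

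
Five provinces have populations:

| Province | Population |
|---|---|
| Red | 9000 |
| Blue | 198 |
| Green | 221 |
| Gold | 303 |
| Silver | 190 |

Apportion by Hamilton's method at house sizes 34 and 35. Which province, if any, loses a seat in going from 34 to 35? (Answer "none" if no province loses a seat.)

At 34 seats: Red 31, Blue 1, Green 1, Gold 1, Silver 0.
At 35 seats: Red 32, Blue 1, Green 1, Gold 1, Silver 0.
No province's allocation decreased.

none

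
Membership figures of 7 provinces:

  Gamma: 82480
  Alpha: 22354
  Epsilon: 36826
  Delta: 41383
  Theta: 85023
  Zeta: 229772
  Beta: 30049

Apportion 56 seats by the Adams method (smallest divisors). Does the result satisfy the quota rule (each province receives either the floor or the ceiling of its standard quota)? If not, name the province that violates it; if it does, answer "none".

Zeta

Standard quotas: Gamma 8.750, Alpha 2.371, Epsilon 3.907, Delta 4.390, Theta 9.020, Zeta 24.375, Beta 3.188.
Adams allocation: Gamma 9, Alpha 3, Epsilon 4, Delta 5, Theta 9, Zeta 23, Beta 3.
Zeta has quota 24.375 (lower 24, upper 25) but receives 23 — outside the quota interval.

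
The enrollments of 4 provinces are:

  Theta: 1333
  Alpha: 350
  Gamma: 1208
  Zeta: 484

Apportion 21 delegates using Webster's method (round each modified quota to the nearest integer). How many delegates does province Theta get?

8

Standard divisor 3375/21 ≈ 160.714; standard quotas: Theta 8.294, Alpha 2.178, Gamma 7.516, Zeta 3.012.
Rounding to the nearest integer gives Theta 8, Alpha 2, Gamma 8, Zeta 3 — total 21, matching the house size, so no adjustment is needed.
Theta receives 8.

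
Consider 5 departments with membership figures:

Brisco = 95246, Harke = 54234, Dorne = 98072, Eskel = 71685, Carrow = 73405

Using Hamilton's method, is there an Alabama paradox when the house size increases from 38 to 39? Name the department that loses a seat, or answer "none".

At 38 seats: Brisco 9, Harke 5, Dorne 10, Eskel 7, Carrow 7.
At 39 seats: Brisco 10, Harke 5, Dorne 10, Eskel 7, Carrow 7.
No department's allocation decreased.

none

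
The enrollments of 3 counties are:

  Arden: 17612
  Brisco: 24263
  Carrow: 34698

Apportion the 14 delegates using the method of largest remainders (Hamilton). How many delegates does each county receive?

Arden=3, Brisco=5, Carrow=6

Total 76573; standard divisor 76573/14 ≈ 5469.5.
Standard quotas: Arden 3.2200, Brisco 4.4361, Carrow 6.3439.
Lower quotas: Arden 3, Brisco 4, Carrow 6 (sum 13, leaving 1 seat).
Remainders in descending order: Brisco 0.4361, Carrow 0.3439, Arden 0.2200.
The surplus seat goes to Brisco.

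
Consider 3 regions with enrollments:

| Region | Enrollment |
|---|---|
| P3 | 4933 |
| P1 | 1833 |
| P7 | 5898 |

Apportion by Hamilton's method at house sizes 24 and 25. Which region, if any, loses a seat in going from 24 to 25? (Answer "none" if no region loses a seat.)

P1

At 24 seats: P3 9, P1 4, P7 11.
At 25 seats: P3 10, P1 3, P7 12.
P1 drops from 4 to 3.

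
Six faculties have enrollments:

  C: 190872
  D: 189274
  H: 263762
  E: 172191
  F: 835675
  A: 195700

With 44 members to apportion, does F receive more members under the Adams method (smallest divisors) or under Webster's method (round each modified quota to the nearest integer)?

Adams: C 5, D 5, H 6, E 4, F 19, A 5.
Webster: C 5, D 4, H 6, E 4, F 20, A 5.
F gets 19 under Adams and 20 under Webster.

Webster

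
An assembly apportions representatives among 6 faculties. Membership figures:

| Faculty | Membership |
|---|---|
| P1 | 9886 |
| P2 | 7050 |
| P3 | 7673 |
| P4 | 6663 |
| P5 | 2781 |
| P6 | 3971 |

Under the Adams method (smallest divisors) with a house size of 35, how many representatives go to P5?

Standard divisor 38024/35 ≈ 1086.4; standard quotas: P1 9.100, P2 6.489, P3 7.063, P4 6.133, P5 2.560, P6 3.655.
Rounding up gives 10, 7, 8, 7, 3, 4 = 39 seats, so the divisor must be adjusted.
With modified divisor 1200: modified quotas P1 8.238, P2 5.875, P3 6.394, P4 5.553, P5 2.317, P6 3.309.
Rounding up: P1 9, P2 6, P3 7, P4 6, P5 3, P6 4 (total 35).
P5 receives 3.

3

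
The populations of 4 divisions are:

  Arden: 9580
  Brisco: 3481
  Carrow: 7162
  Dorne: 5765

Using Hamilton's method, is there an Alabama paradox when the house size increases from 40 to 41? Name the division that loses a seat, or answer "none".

At 40 seats: Arden 15, Brisco 5, Carrow 11, Dorne 9.
At 41 seats: Arden 15, Brisco 6, Carrow 11, Dorne 9.
No division's allocation decreased.

none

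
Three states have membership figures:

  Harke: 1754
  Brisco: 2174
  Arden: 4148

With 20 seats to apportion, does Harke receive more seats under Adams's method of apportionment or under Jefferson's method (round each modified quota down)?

Adams: Harke 5, Brisco 5, Arden 10.
Jefferson: Harke 4, Brisco 5, Arden 11.
Harke gets 5 under Adams and 4 under Jefferson.

Adams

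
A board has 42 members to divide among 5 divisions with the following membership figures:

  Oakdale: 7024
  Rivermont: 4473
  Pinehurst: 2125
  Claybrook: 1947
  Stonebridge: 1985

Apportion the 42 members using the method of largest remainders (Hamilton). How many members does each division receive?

Oakdale 17, Rivermont 11, Pinehurst 5, Claybrook 4, Stonebridge 5

The standard divisor is 17554/42 ≈ 417.952.
Standard quotas: Oakdale 16.8057, Rivermont 10.7022, Pinehurst 5.0843, Claybrook 4.6584, Stonebridge 4.7493.
Lower quotas: Oakdale 16, Rivermont 10, Pinehurst 5, Claybrook 4, Stonebridge 4 (sum 39, leaving 3 seats).
Remainders in descending order: Oakdale 0.8057, Stonebridge 0.7493, Rivermont 0.7022, Claybrook 0.6584, Pinehurst 0.0843.
Largest remainders: Oakdale, Stonebridge, Rivermont receive the extra seats.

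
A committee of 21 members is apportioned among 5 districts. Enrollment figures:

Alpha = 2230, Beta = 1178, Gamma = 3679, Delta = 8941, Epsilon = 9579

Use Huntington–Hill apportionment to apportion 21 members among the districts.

With divisor 1237: modified quotas Alpha 1.803, Beta 0.952, Gamma 2.974, Delta 7.228, Epsilon 7.744.
Geometric-mean thresholds: Alpha √(1·2)=1.414, Beta (min 1), Gamma √(2·3)=2.449, Delta √(7·8)=7.483, Epsilon √(7·8)=7.483.
Each quota rounded against its threshold gives Alpha 2, Beta 1, Gamma 3, Delta 7, Epsilon 8 (total 21).

Alpha: 2, Beta: 1, Gamma: 3, Delta: 7, Epsilon: 8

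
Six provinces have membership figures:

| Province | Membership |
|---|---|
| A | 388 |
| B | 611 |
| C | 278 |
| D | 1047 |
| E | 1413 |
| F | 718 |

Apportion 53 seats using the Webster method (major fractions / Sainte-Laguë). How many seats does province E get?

Standard divisor 4455/53 ≈ 84.057; standard quotas: A 4.616, B 7.269, C 3.307, D 12.456, E 16.810, F 8.542.
Rounding to the nearest integer gives A 5, B 7, C 3, D 12, E 17, F 9 — total 53, matching the house size, so no adjustment is needed.
E receives 17.

17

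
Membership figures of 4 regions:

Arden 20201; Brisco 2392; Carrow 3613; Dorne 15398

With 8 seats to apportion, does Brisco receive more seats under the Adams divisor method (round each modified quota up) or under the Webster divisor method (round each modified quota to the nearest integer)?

Adams

Adams: Arden 3, Brisco 1, Carrow 1, Dorne 3.
Webster: Arden 4, Brisco 0, Carrow 1, Dorne 3.
Brisco gets 1 under Adams and 0 under Webster.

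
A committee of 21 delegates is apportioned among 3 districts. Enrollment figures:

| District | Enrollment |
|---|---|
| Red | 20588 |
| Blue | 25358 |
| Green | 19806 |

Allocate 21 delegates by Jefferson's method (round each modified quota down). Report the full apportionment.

Red 7; Blue 8; Green 6

Standard divisor 65752/21 ≈ 3131.048; standard quotas: Red 6.575, Blue 8.099, Green 6.326.
Rounding down gives 6, 8, 6 = 20 seats, so the divisor must be adjusted.
With modified divisor 2900: modified quotas Red 7.099, Blue 8.744, Green 6.830.
Rounding down: Red 7, Blue 8, Green 6 (total 21).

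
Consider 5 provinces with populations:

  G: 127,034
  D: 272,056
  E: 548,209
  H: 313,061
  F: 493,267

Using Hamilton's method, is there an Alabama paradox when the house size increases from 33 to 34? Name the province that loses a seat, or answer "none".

At 33 seats: G 3, D 5, E 10, H 6, F 9.
At 34 seats: G 2, D 5, E 11, H 6, F 10.
G drops from 3 to 2.

G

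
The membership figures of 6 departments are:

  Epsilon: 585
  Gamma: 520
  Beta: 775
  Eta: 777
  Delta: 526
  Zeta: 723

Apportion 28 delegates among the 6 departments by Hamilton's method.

Epsilon 4, Gamma 4, Beta 5, Eta 6, Delta 4, Zeta 5

The standard divisor is 3906/28 ≈ 139.5.
Standard quotas: Epsilon 4.194, Gamma 3.728, Beta 5.556, Eta 5.570, Delta 3.771, Zeta 5.183.
Lower quotas: Epsilon 4, Gamma 3, Beta 5, Eta 5, Delta 3, Zeta 5 (sum 25, leaving 3 seats).
Remainders in descending order: Delta 0.771, Gamma 0.728, Eta 0.570, Beta 0.556, Epsilon 0.194, Zeta 0.183.
The surplus seats go to Delta, Gamma, Eta.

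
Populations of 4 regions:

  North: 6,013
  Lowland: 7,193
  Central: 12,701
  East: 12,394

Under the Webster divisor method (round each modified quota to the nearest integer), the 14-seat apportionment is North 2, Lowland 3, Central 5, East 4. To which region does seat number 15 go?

Priority for the next seat is population ÷ (current seats + 0.5).
Priorities: North 2405.200, Lowland 2055.143, Central 2309.273, East 2754.222.
Highest priority: East.

East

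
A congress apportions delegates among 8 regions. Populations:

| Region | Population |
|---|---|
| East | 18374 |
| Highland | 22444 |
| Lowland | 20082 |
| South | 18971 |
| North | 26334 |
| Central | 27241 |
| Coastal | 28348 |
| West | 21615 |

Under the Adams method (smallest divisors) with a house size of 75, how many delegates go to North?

Standard divisor 183409/75 ≈ 2445.453; standard quotas: East 7.514, Highland 9.178, Lowland 8.212, South 7.758, North 10.769, Central 11.139, Coastal 11.592, West 8.839.
Rounding up gives 8, 10, 9, 8, 11, 12, 12, 9 = 79 seats, so the divisor must be adjusted.
With modified divisor 2600: modified quotas East 7.067, Highland 8.632, Lowland 7.724, South 7.297, North 10.128, Central 10.477, Coastal 10.903, West 8.313.
Rounding up: East 8, Highland 9, Lowland 8, South 8, North 11, Central 11, Coastal 11, West 9 (total 75).
North receives 11.

11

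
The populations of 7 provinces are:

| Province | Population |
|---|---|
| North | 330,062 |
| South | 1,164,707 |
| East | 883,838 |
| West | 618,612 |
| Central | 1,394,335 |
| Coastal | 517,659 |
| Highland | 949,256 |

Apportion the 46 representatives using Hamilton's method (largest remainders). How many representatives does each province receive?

North=3, South=9, East=7, West=5, Central=11, Coastal=4, Highland=7

The standard divisor is 5858469/46 ≈ 127358.022.
Standard quotas: North 2.5916, South 9.1451, East 6.9398, West 4.8573, Central 10.9482, Coastal 4.0646, Highland 7.4534.
Lower quotas: North 2, South 9, East 6, West 4, Central 10, Coastal 4, Highland 7 (sum 42, leaving 4 seats).
Remainders in descending order: Central 0.9482, East 0.9398, West 0.8573, North 0.5916, Highland 0.4534, South 0.1451, Coastal 0.0646.
Largest remainders: Central, East, West, North receive the extra seats.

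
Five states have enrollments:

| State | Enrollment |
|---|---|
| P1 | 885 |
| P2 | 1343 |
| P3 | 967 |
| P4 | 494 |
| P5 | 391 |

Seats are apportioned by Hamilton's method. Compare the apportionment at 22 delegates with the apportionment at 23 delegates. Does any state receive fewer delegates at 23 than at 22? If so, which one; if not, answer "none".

At 22 seats: P1 5, P2 7, P3 5, P4 3, P5 2.
At 23 seats: P1 5, P2 8, P3 5, P4 3, P5 2.
No state's allocation decreased.

none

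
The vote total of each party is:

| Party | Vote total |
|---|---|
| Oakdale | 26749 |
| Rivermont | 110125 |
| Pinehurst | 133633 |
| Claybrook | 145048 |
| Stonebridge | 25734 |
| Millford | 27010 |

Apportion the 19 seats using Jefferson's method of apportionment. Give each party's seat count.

Oakdale=1; Rivermont=4; Pinehurst=6; Claybrook=6; Stonebridge=1; Millford=1

Standard divisor 468299/19 ≈ 24647.316; standard quotas: Oakdale 1.085, Rivermont 4.468, Pinehurst 5.422, Claybrook 5.885, Stonebridge 1.044, Millford 1.096.
Rounding down gives 1, 4, 5, 5, 1, 1 = 17 seats, so the divisor must be adjusted.
With modified divisor 22150: modified quotas Oakdale 1.208, Rivermont 4.972, Pinehurst 6.033, Claybrook 6.548, Stonebridge 1.162, Millford 1.219.
Rounding down: Oakdale 1, Rivermont 4, Pinehurst 6, Claybrook 6, Stonebridge 1, Millford 1 (total 19).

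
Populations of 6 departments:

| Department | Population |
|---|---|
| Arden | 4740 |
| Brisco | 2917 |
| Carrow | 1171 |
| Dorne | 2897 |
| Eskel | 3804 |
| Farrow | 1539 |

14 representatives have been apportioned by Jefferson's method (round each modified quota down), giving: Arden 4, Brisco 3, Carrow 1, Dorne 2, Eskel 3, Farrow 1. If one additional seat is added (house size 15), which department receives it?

Dorne

Priority for the next seat is population ÷ (current seats + 1).
Priorities: Arden 948.000, Brisco 729.250, Carrow 585.500, Dorne 965.667, Eskel 951.000, Farrow 769.500.
Highest priority: Dorne.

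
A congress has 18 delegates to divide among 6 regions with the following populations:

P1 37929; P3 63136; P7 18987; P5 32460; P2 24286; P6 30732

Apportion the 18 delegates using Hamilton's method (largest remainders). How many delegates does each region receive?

The standard divisor is 207530/18 ≈ 11529.444.
Standard quotas: P1 3.2898, P3 5.4761, P7 1.6468, P5 2.8154, P2 2.1064, P6 2.6655.
Lower quotas: P1 3, P3 5, P7 1, P5 2, P2 2, P6 2 (sum 15, leaving 3 seats).
Remainders in descending order: P5 0.8154, P6 0.6655, P7 0.6468, P3 0.4761, P1 0.2898, P2 0.1064.
Largest remainders: P5, P6, P7 receive the extra seats.

P1 3; P3 5; P7 2; P5 3; P2 2; P6 3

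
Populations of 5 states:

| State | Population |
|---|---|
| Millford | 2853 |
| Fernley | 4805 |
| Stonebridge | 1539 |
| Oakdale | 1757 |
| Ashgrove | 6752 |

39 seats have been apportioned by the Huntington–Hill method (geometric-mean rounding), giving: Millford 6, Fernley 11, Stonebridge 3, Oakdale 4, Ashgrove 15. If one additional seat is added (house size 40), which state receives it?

Priority for the next seat is population ÷ (√(s·(s+1))).
Priorities: Millford 440.227, Fernley 418.222, Stonebridge 444.271, Oakdale 392.877, Ashgrove 435.840.
Highest priority: Stonebridge.

Stonebridge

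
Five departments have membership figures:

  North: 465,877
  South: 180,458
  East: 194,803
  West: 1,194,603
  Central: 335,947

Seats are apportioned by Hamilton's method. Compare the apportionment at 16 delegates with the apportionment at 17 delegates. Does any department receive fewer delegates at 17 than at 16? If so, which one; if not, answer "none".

East

At 16 seats: North 3, South 1, East 2, West 8, Central 2.
At 17 seats: North 3, South 1, East 1, West 9, Central 3.
East drops from 2 to 1.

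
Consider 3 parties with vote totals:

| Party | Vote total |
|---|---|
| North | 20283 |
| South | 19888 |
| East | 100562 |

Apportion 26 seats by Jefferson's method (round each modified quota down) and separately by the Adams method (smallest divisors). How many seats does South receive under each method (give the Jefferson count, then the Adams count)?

3 and 4

Jefferson: North 4, South 3, East 19.
Adams: North 4, South 4, East 18.
South gets 3 under Jefferson and 4 under Adams.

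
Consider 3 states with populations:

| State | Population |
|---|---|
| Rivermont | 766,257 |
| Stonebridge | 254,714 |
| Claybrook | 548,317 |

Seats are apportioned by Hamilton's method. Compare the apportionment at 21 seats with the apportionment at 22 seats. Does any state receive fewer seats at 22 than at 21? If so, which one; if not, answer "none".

Stonebridge

At 21 seats: Rivermont 10, Stonebridge 4, Claybrook 7.
At 22 seats: Rivermont 11, Stonebridge 3, Claybrook 8.
Stonebridge drops from 4 to 3.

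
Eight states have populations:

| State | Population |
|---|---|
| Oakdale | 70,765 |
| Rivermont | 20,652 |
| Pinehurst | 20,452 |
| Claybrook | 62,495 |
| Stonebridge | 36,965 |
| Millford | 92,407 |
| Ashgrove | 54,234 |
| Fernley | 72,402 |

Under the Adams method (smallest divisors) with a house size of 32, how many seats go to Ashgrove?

4

Standard divisor 430372/32 ≈ 13449.125; standard quotas: Oakdale 5.262, Rivermont 1.536, Pinehurst 1.521, Claybrook 4.647, Stonebridge 2.749, Millford 6.871, Ashgrove 4.033, Fernley 5.383.
Rounding up gives 6, 2, 2, 5, 3, 7, 5, 6 = 36 seats, so the divisor must be adjusted.
With modified divisor 15500: modified quotas Oakdale 4.565, Rivermont 1.332, Pinehurst 1.319, Claybrook 4.032, Stonebridge 2.385, Millford 5.962, Ashgrove 3.499, Fernley 4.671.
Rounding up: Oakdale 5, Rivermont 2, Pinehurst 2, Claybrook 5, Stonebridge 3, Millford 6, Ashgrove 4, Fernley 5 (total 32).
Ashgrove receives 4.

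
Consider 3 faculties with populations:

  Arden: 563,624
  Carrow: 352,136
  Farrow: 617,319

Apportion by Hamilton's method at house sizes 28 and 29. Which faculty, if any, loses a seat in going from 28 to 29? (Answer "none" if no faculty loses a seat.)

Carrow

At 28 seats: Arden 10, Carrow 7, Farrow 11.
At 29 seats: Arden 11, Carrow 6, Farrow 12.
Carrow drops from 7 to 6.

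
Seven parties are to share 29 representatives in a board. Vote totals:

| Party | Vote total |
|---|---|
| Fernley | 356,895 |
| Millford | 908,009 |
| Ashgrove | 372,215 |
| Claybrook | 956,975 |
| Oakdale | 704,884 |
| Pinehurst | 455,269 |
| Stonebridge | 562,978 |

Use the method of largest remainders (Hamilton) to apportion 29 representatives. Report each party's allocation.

Total 4317225; standard divisor 4317225/29 ≈ 148869.828.
Standard quotas: Fernley 2.3974, Millford 6.0993, Ashgrove 2.5003, Claybrook 6.4283, Oakdale 4.7349, Pinehurst 3.0582, Stonebridge 3.7817.
Lower quotas: Fernley 2, Millford 6, Ashgrove 2, Claybrook 6, Oakdale 4, Pinehurst 3, Stonebridge 3 (sum 26, leaving 3 seats).
Remainders in descending order: Stonebridge 0.7817, Oakdale 0.7349, Ashgrove 0.5003, Claybrook 0.4283, Fernley 0.3974, Millford 0.0993, Pinehurst 0.0582.
Largest remainders: Stonebridge, Oakdale, Ashgrove receive the extra seats.

Fernley: 2; Millford: 6; Ashgrove: 3; Claybrook: 6; Oakdale: 5; Pinehurst: 3; Stonebridge: 4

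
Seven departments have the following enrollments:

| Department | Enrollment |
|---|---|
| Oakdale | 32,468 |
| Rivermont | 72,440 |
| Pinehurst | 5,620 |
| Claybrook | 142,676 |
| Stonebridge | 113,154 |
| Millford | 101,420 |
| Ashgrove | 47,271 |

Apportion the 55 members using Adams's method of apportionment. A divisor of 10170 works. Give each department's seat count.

Oakdale=4; Rivermont=8; Pinehurst=1; Claybrook=15; Stonebridge=12; Millford=10; Ashgrove=5

With modified divisor 10170: modified quotas Oakdale 3.193, Rivermont 7.123, Pinehurst 0.553, Claybrook 14.029, Stonebridge 11.126, Millford 9.972, Ashgrove 4.648.
Rounding up: Oakdale 4, Rivermont 8, Pinehurst 1, Claybrook 15, Stonebridge 12, Millford 10, Ashgrove 5 (total 55).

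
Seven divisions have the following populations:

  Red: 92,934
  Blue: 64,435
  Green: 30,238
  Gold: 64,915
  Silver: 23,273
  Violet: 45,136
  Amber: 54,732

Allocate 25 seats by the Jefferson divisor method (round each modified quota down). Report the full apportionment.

Red 7, Blue 4, Green 2, Gold 4, Silver 1, Violet 3, Amber 4

Standard divisor 375663/25 ≈ 15026.52; standard quotas: Red 6.185, Blue 4.288, Green 2.012, Gold 4.320, Silver 1.549, Violet 3.004, Amber 3.642.
Rounding down gives 6, 4, 2, 4, 1, 3, 3 = 23 seats, so the divisor must be adjusted.
With modified divisor 13100: modified quotas Red 7.094, Blue 4.919, Green 2.308, Gold 4.955, Silver 1.777, Violet 3.445, Amber 4.178.
Rounding down: Red 7, Blue 4, Green 2, Gold 4, Silver 1, Violet 3, Amber 4 (total 25).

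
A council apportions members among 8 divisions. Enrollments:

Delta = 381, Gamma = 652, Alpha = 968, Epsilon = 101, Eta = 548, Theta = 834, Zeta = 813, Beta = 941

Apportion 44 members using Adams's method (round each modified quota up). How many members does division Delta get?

Standard divisor 5238/44 ≈ 119.045; standard quotas: Delta 3.200, Gamma 5.477, Alpha 8.131, Epsilon 0.848, Eta 4.603, Theta 7.006, Zeta 6.829, Beta 7.905.
Rounding up gives 4, 6, 9, 1, 5, 8, 7, 8 = 48 seats, so the divisor must be adjusted.
With modified divisor 132: modified quotas Delta 2.886, Gamma 4.939, Alpha 7.333, Epsilon 0.765, Eta 4.152, Theta 6.318, Zeta 6.159, Beta 7.129.
Rounding up: Delta 3, Gamma 5, Alpha 8, Epsilon 1, Eta 5, Theta 7, Zeta 7, Beta 8 (total 44).
Delta receives 3.

3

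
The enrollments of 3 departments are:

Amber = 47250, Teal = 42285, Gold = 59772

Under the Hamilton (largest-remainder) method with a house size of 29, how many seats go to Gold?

12

The standard divisor is 149307/29 ≈ 5148.517.
Standard quotas: Amber 9.1774, Teal 8.2130, Gold 11.6096.
Lower quotas: Amber 9, Teal 8, Gold 11 (sum 28, leaving 1 seat).
Remainders in descending order: Gold 0.6096, Teal 0.2130, Amber 0.1774.
The surplus seat goes to Gold.
Gold receives 12.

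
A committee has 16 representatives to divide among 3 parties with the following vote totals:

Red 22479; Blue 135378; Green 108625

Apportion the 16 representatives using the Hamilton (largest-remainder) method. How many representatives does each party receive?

Standard divisor: 266482 ÷ 16 ≈ 16655.125.
Standard quotas: Red 1.3497, Blue 8.1283, Green 6.5220.
Lower quotas: Red 1, Blue 8, Green 6 (sum 15, leaving 1 seat).
Remainders in descending order: Green 0.5220, Red 0.3497, Blue 0.1283.
Largest remainder: Green receives the extra seat.

Red=1; Blue=8; Green=7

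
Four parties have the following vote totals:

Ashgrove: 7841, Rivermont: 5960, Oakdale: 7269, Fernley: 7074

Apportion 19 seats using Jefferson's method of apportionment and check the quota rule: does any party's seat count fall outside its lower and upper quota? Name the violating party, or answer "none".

Standard quotas: Ashgrove 5.293, Rivermont 4.024, Oakdale 4.907, Fernley 4.776.
Jefferson allocation: Ashgrove 5, Rivermont 4, Oakdale 5, Fernley 5.
Every allocation lies between the lower and upper quota.

none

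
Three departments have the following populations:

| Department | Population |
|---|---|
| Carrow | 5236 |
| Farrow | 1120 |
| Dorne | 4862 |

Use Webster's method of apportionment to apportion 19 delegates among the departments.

Standard divisor 11218/19 ≈ 590.421; standard quotas: Carrow 8.868, Farrow 1.897, Dorne 8.235.
Rounding to the nearest integer gives Carrow 9, Farrow 2, Dorne 8 — total 19, matching the house size, so no adjustment is needed.

Carrow 9; Farrow 2; Dorne 8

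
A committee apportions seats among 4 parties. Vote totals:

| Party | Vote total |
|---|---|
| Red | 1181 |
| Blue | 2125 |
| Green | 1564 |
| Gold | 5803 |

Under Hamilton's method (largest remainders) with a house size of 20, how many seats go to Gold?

11

The standard divisor is 10673/20 ≈ 533.65.
Standard quotas: Red 2.2131, Blue 3.9820, Green 2.9308, Gold 10.8742.
Lower quotas: Red 2, Blue 3, Green 2, Gold 10 (sum 17, leaving 3 seats).
Remainders in descending order: Blue 0.9820, Green 0.9308, Gold 0.8742, Red 0.2131.
Largest remainders: Blue, Green, Gold receive the extra seats.
Gold receives 11.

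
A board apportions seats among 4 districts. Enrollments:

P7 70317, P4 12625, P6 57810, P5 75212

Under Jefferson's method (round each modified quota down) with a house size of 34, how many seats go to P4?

2

Standard divisor 215964/34 ≈ 6351.882; standard quotas: P7 11.070, P4 1.988, P6 9.101, P5 11.841.
Rounding down gives 11, 1, 9, 11 = 32 seats, so the divisor must be adjusted.
With modified divisor 6100: modified quotas P7 11.527, P4 2.070, P6 9.477, P5 12.330.
Rounding down: P7 11, P4 2, P6 9, P5 12 (total 34).
P4 receives 2.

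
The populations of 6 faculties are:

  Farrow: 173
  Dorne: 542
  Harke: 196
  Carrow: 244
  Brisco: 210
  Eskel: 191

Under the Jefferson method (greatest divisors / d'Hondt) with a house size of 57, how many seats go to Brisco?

8

Standard divisor 1556/57 ≈ 27.298; standard quotas: Farrow 6.337, Dorne 19.855, Harke 7.180, Carrow 8.938, Brisco 7.693, Eskel 6.997.
Rounding down gives 6, 19, 7, 8, 7, 6 = 53 seats, so the divisor must be adjusted.
With modified divisor 26: modified quotas Farrow 6.654, Dorne 20.846, Harke 7.538, Carrow 9.385, Brisco 8.077, Eskel 7.346.
Rounding down: Farrow 6, Dorne 20, Harke 7, Carrow 9, Brisco 8, Eskel 7 (total 57).
Brisco receives 8.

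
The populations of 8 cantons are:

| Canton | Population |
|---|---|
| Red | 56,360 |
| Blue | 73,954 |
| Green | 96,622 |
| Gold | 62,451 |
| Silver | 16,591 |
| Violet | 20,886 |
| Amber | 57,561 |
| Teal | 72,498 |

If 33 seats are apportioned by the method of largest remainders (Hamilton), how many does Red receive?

Standard divisor: 456923 ÷ 33 ≈ 13846.152.
Standard quotas: Red 4.0704, Blue 5.3411, Green 6.9783, Gold 4.5104, Silver 1.1982, Violet 1.5084, Amber 4.1572, Teal 5.2360.
Lower quotas: Red 4, Blue 5, Green 6, Gold 4, Silver 1, Violet 1, Amber 4, Teal 5 (sum 30, leaving 3 seats).
Remainders in descending order: Green 0.9783, Gold 0.5104, Violet 0.5084, Blue 0.3411, Teal 0.2360, Silver 0.1982, Amber 0.1572, Red 0.0704.
The surplus seats go to Green, Gold, Violet.
Red receives 4.

4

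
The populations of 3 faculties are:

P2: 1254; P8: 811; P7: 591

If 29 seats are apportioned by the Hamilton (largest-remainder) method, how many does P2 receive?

Total 2656; standard divisor 2656/29 ≈ 91.586.
Standard quotas: P2 13.692, P8 8.855, P7 6.453.
Lower quotas: P2 13, P8 8, P7 6 (sum 27, leaving 2 seats).
Remainders in descending order: P8 0.855, P2 0.692, P7 0.453.
Largest remainders: P8, P2 receive the extra seats.
P2 receives 14.

14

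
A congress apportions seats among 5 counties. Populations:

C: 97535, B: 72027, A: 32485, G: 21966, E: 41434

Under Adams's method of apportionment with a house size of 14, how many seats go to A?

Standard divisor 265447/14 ≈ 18960.5; standard quotas: C 5.144, B 3.799, A 1.713, G 1.159, E 2.185.
Rounding up gives 6, 4, 2, 2, 3 = 17 seats, so the divisor must be adjusted.
With modified divisor 23000: modified quotas C 4.241, B 3.132, A 1.412, G 0.955, E 1.801.
Rounding up: C 5, B 4, A 2, G 1, E 2 (total 14).
A receives 2.

2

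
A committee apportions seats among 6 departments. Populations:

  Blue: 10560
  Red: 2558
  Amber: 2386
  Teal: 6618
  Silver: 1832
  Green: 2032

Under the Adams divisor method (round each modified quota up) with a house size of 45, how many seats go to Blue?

Standard divisor 25986/45 ≈ 577.467; standard quotas: Blue 18.287, Red 4.430, Amber 4.132, Teal 11.460, Silver 3.172, Green 3.519.
Rounding up gives 19, 5, 5, 12, 4, 4 = 49 seats, so the divisor must be adjusted.
With modified divisor 620: modified quotas Blue 17.032, Red 4.126, Amber 3.848, Teal 10.674, Silver 2.955, Green 3.277.
Rounding up: Blue 18, Red 5, Amber 4, Teal 11, Silver 3, Green 4 (total 45).
Blue receives 18.

18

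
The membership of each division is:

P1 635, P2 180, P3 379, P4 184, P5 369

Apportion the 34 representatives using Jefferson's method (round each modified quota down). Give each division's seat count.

P1=13; P2=3; P3=8; P4=3; P5=7

Standard divisor 1747/34 ≈ 51.382; standard quotas: P1 12.358, P2 3.503, P3 7.376, P4 3.581, P5 7.181.
Rounding down gives 12, 3, 7, 3, 7 = 32 seats, so the divisor must be adjusted.
With modified divisor 47: modified quotas P1 13.511, P2 3.830, P3 8.064, P4 3.915, P5 7.851.
Rounding down: P1 13, P2 3, P3 8, P4 3, P5 7 (total 34).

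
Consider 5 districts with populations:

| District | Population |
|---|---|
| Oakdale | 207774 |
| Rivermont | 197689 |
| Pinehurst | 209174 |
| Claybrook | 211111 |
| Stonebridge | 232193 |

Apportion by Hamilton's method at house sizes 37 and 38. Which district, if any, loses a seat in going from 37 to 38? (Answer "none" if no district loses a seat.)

none

At 37 seats: Oakdale 7, Rivermont 7, Pinehurst 7, Claybrook 8, Stonebridge 8.
At 38 seats: Oakdale 7, Rivermont 7, Pinehurst 8, Claybrook 8, Stonebridge 8.
No district's allocation decreased.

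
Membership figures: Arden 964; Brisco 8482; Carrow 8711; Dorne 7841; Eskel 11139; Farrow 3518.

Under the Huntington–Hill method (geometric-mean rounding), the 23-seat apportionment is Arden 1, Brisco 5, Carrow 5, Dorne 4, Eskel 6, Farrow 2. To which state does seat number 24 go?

Dorne

Priority for the next seat is population ÷ (√(s·(s+1))).
Priorities: Arden 681.651, Brisco 1548.594, Carrow 1590.404, Dorne 1753.301, Eskel 1718.785, Farrow 1436.217.
Highest priority: Dorne.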